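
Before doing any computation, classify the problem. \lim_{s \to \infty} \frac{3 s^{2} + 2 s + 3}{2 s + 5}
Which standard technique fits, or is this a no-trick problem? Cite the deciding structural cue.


Best approach: dominant-term comparison — divide by the highest power of s present: lower-order terms vanish and the dominant ratio remains. l'Hôpital's at-infinity variant applies to the expression viewed as a single quotient; the leading-term comparison is the direct route.


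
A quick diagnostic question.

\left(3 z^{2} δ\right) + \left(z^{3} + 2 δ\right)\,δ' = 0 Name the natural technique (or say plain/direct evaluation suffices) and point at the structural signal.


Best approach: the exact-equation method — because the two cross partials coincide, the form is conservative as written — recover its potential in (z, δ).


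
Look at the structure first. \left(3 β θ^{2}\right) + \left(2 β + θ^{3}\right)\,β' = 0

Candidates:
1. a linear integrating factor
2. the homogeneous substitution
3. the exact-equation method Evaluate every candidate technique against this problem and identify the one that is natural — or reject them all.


Method: the exact-equation method — this form is already the differential of something: the matching mixed partials of 3 β θ^{2} and 2 β + θ^{3} prove it.
- a linear integrating factor — the unknown enters nonlinearly (through a power, a denominator, or a transcendental function), which the linear integrating-factor recipe cannot absorb as-is — any repair would come from a preliminary substitution, not the factor.
- the homogeneous substitution — solved for the derivative, the right side changes under joint scaling of the two variables.
- the exact-equation method: applicable, and directly so.


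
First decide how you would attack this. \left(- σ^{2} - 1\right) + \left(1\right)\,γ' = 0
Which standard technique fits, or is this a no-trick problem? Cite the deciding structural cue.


Best approach: no special technique — solved for the derivative, no γ appears — this is antidifferentiation in σ wearing ODE clothing.


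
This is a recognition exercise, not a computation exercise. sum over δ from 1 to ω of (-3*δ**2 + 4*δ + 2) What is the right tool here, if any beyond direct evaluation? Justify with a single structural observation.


Technique: no special technique — the sum is polynomial through and through; closed forms for each power of δ finish it directly.


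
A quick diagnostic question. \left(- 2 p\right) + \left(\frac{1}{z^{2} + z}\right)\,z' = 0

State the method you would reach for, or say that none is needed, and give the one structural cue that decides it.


Diagnosis: separation of variables — solved for the derivative, the right side splits multiplicatively into a function of each variable alone — divide and integrate each side. A Bernoulli substitution applies to this equation as given; separation takes the same equation in its displayed form.


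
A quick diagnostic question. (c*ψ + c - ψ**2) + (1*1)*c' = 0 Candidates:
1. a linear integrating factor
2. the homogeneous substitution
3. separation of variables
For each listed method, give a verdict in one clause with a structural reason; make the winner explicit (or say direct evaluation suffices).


Method: a linear integrating factor — the unknown enters only to the first power against a nonzero forcing term — the integrating-factor template applies directly.
- a linear integrating factor: applies; the problem has the shape this method handles.
- the homogeneous substitution: the slope is not a function of the ratio of the variables alone.
- separation of variables: the two dependences do not factor apart.


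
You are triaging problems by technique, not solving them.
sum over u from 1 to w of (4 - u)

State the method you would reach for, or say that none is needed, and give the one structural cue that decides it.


Diagnosis: no special technique — constant-multiple powers of u with no cancellation partners and no common ratio — use the standard power-sum formulas.


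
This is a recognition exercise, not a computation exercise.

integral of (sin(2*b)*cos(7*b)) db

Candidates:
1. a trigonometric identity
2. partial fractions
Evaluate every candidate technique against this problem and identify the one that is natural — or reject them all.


Diagnosis: a trigonometric identity — the identity turns sin(2*b)*cos(7*b) into two lone cosines/sines, each trivially integrable.
- a trigonometric identity: yes — fits the structure here.
- partial fractions: the expression is not a ratio of polynomials that decomposes further.


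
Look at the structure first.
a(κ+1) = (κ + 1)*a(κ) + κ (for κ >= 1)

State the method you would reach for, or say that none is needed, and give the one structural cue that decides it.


Diagnosis: a summation factor — with the index-dependent coefficient κ + 1, dividing by the cumulative product turns the left side into a pure difference.


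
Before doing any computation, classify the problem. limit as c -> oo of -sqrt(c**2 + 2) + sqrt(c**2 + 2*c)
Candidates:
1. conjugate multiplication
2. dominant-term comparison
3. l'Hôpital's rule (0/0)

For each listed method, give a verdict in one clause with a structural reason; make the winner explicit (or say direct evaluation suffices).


Method: conjugate multiplication — an infinity-minus-infinity difference with a surviving radical — multiply by the conjugate to cancel the divergence.
- conjugate multiplication — yes — fits the structure here.
- dominant-term comparison — this limit is not decided by comparing polynomial growth at infinity.
- l'Hôpital's rule (0/0) — no quotient structure at all: the clash is ∞ minus ∞, which rationalizing converts into a tractable ratio.


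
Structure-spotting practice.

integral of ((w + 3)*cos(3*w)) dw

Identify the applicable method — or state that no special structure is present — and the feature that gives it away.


Diagnosis: integration by parts — a polynomial factor w + 3 multiplies cos(3*w); differentiating w + 3 lowers its degree while cos(3*w) integrates cleanly, so parts wins.


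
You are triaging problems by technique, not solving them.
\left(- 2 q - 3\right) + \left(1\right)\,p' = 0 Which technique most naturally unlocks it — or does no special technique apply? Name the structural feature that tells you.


Technique: no special technique — the slope is a function of q alone, so integrate both sides directly.


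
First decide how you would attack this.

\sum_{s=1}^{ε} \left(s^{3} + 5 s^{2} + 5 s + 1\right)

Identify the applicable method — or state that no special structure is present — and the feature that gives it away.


Diagnosis: no special technique — this is bookkeeping, not technique: standard formulas for sums of constant-multiple powers of s apply termwise.


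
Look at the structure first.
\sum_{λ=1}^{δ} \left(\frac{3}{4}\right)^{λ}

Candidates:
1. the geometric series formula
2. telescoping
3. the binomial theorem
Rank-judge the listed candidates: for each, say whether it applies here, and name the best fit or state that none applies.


Best approach: the geometric series formula — each summand is the previous one scaled by \frac{3}{4}; that constant multiplier is itself the geometric structure.
- the geometric series formula — a fit — the right tool for this form.
- telescoping — the terms as presented offer no neighboring cancellation — a telescoping rewrite may exist, but the displayed structure does not hand one over.
- the binomial theorem: the summand does not match any term pattern of an expanded binomial power.


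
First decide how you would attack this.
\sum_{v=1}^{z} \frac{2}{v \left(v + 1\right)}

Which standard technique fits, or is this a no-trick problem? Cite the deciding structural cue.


Method: telescoping — integer-spaced poles in \frac{2}{v \left(v + 1\right)} are the telescoping signature in disguise.


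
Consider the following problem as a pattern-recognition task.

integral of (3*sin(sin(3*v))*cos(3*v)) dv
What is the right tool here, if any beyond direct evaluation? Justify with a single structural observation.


Diagnosis: u-substitution — everything non-trivial happens through the inner expression sin(3*v), and its derivative accounts for the remaining factor up to a constant, so set u = sin(3*v).


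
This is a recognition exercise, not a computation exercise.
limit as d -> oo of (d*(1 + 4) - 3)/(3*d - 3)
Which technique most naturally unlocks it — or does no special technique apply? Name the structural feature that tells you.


Best approach: dominant-term comparison — at large d only the top-degree terms survive; compare the leading terms and the limit falls out. Differentiating the expression as a single quotient would eventually settle it as well; matching dominant growth settles it immediately.


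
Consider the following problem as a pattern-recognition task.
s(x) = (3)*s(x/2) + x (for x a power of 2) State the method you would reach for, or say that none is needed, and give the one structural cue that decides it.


Best approach: the master substitution — the argument x/2 divides the index by 2; the standard x = 2^m substitution converts it to a constant-shift recurrence.


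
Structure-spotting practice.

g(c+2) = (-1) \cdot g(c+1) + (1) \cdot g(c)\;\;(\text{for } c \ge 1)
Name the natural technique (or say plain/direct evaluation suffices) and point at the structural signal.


Diagnosis: the characteristic-root method — fixed numeric weights on consecutive terms and no forcing term added: the root method in its home territory.


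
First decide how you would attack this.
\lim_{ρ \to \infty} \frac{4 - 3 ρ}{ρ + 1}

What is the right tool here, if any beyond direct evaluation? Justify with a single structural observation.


Diagnosis: dominant-term comparison — divide by the highest power of ρ present: lower-order terms vanish and the dominant ratio remains. As a single quotient, the ∞/∞ shape would yield to repeated differentiation as well — the growth comparison gets there in one look.


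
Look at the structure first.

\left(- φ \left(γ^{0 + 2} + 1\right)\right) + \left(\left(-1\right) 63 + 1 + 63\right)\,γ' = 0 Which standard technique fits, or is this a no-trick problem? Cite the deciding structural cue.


Method: separation of variables — all dependence on the two variables factors apart, the defining separable shape.


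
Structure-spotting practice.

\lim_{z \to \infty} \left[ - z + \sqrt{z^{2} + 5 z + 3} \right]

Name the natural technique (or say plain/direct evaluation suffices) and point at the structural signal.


Diagnosis: conjugate multiplication — the ∞ − ∞ radical form is the exact trigger for the conjugate maneuver.


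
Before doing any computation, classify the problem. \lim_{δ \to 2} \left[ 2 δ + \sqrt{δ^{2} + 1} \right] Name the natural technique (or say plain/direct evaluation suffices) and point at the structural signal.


Technique: no special technique — no vanishing denominator and no indeterminate clash at the point — evaluation is immediate.


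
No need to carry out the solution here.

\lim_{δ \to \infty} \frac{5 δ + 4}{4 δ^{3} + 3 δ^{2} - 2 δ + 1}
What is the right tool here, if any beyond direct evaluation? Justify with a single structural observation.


Technique: dominant-term comparison — growth-rate triage: the leading powers of δ decide the limit, everything else is noise. As a single quotient, the ∞/∞ shape would yield to repeated differentiation as well — the growth comparison gets there in one look.


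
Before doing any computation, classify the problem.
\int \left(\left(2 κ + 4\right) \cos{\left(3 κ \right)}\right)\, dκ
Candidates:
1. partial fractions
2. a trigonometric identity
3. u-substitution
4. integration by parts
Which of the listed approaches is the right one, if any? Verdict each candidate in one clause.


Technique: integration by parts — a polynomial 2 κ + 4 against the kernel \cos{\left(3 κ \right)} is the signature bounded-ladder case for integration by parts.
- partial fractions — the expression is not a ratio of polynomials that decomposes further.
- a trigonometric identity — no even trigonometric power and no product of distinct frequencies to rewrite.
- u-substitution — no subexpression of the integrand pairs with its own derivative as a factor — individual terms may offer their own substitutions, but any change of variable covering the whole integral would have to be constructed from outside the expression.
- integration by parts: applies; the problem has the shape this method handles.


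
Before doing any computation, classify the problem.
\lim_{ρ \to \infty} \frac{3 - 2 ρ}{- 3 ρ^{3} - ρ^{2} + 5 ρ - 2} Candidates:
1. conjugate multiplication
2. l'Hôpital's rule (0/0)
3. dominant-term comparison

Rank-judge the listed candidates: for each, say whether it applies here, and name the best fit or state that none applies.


Verdict: dominant-term comparison — at large ρ only the top-degree terms survive; compare the leading terms and the limit falls out.
- conjugate multiplication — no difference of divergent radicals appears, so rationalizing has nothing to cancel.
- l'Hôpital's rule (0/0) — no 0/0 form appears: written as one quotient, top and bottom both grow without bound, and the ratio is decided by their leading terms.
- dominant-term comparison: applicable, and directly so.


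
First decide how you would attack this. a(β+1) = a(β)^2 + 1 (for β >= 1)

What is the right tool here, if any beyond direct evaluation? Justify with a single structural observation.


Method: no special technique — the recurrence is nonlinear in the sequence terms; no linear-recurrence method fits it as written — one iterates or studies it directly.


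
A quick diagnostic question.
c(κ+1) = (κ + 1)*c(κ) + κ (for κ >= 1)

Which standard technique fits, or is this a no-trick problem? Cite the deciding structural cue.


Verdict: a summation factor — normalize by the running product of κ + 1: the left side becomes a difference, and differences sum.


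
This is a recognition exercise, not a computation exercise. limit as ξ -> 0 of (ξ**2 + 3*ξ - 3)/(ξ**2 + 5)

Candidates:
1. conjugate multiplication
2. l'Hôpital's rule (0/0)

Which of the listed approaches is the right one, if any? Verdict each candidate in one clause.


Verdict: no special technique — no vanishing denominator and no indeterminate clash at the point — evaluation is immediate.
- conjugate multiplication: multiplying by a conjugate would not remove any indeterminacy here.
- l'Hôpital's rule (0/0): evaluation at the point is determinate, so the rule has nothing to repair.


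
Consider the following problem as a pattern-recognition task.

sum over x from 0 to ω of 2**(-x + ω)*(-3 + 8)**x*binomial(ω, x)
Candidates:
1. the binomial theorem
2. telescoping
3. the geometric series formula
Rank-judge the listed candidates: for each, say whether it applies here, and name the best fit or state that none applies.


Method: the binomial theorem — the binomial coefficients weight matched powers of (-3 + 8) and 2, which is exactly the expansion of a binomial power.
- the binomial theorem — a fit — the right tool for this form.
- telescoping — in the displayed form, no term reappears at a neighboring index to cancel against.
- the geometric series formula — no single multiplier carries one term to the next throughout the sum.


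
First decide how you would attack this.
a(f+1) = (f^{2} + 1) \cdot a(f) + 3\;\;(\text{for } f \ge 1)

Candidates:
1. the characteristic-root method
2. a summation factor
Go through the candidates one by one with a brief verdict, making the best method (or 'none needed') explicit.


Best approach: a summation factor — it is first-order linear but the coefficient f^{2} + 1 depends on the index, so multiply through by a summation factor to telescope it.
- the characteristic-root method: the coefficients change with the index, which the root method cannot absorb.
- a summation factor — yes, a natural case for it.


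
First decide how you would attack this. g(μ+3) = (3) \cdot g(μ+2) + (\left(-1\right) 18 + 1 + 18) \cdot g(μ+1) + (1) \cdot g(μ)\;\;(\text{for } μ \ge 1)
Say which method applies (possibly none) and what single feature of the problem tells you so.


Verdict: the characteristic-root method — try a geometric ansatz r^μ: constant coefficients turn the recurrence into one polynomial equation in r.


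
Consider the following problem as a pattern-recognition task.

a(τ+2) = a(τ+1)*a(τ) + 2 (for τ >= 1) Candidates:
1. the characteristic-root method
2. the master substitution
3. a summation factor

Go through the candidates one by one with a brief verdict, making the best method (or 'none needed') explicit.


Best approach: no special technique — the recurrence is nonlinear in the sequence values; study it directly, no linear machinery applies.
- the characteristic-root method: nonlinearity rules out exponential-mode superposition from the start.
- the master substitution: the recursive argument is a shift of the index, not a fixed fraction of it.
- a summation factor: the recursion is nonlinear — outside the first-order linear family a summation factor addresses.


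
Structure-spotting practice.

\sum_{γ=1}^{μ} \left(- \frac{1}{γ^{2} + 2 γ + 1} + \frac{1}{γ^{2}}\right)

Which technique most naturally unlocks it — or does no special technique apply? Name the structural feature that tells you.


Method: telescoping — the generic term is a one-step difference of \frac{1}{γ^{2}}, so partial sums shortcut to endpoint evaluation.


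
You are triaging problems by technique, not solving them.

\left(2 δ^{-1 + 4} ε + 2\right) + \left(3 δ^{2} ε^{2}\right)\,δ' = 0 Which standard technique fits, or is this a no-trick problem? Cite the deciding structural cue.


Best approach: the exact-equation method — equality of cross partials is the green light — assemble the potential function term by term.


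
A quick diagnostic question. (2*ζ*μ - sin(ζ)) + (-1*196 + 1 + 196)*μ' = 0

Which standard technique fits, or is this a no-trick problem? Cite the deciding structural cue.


Technique: a linear integrating factor — the equation is linear in μ with coefficient 2*ζ; multiplying by the integrating factor exp(∫2*ζ) makes the left side a perfect derivative.


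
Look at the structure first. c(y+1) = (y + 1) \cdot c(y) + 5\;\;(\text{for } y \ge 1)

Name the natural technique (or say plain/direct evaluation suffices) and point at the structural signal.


Best approach: a summation factor — with the index-dependent coefficient y + 1, dividing by the cumulative product turns the left side into a pure difference.


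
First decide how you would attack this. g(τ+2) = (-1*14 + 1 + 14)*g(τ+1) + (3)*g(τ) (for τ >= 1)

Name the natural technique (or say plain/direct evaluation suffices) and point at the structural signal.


Diagnosis: the characteristic-root method — shift-invariance with fixed coefficients calls for exponential trials; the characteristic polynomial finds every r^τ.


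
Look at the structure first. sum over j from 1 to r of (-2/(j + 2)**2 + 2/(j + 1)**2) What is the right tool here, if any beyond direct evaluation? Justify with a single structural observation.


Best approach: telescoping — difference-of-shifts structure (each term adds 2/(j + 1)**2, then subtracts its one-index-advanced value, which the following term adds back) leaves only the first and last pieces standing.


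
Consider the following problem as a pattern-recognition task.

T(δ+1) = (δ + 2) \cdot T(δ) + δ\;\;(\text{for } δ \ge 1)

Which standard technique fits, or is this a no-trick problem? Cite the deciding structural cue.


Technique: a summation factor — first-order linear but the coefficient δ + 2 moves with the index — divide by the cumulative product and telescope.


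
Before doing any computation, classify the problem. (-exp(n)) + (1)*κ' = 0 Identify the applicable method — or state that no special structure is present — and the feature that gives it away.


Verdict: no special technique — the slope is a function of n alone, so integrate both sides directly.


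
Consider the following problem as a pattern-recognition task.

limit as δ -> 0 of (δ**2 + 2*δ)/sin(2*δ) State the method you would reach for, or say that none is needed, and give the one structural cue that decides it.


Technique: l'Hôpital's rule (0/0) — both numerator and denominator vanish at 0: the genuine 0/0 indeterminate that l'Hôpital exists for. A local series expansion at the point resolves it as well; the rule is the packaged version of that step.


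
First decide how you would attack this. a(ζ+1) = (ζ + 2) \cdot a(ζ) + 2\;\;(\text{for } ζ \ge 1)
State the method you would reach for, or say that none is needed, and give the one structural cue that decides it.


Method: a summation factor — one-term recursion with variable weight ζ + 2 is solved by product normalization, not by root-finding.


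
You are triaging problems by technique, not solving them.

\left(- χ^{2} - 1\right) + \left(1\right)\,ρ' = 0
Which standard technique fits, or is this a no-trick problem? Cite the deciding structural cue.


Diagnosis: no special technique — solved for the derivative, no ρ appears — this is antidifferentiation in χ wearing ODE clothing.


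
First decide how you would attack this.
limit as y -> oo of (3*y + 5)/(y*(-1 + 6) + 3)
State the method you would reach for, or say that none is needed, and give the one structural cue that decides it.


Best approach: dominant-term comparison — as y grows, only the highest-degree terms matter — compare leading terms and read the limit off. Differentiating the expression as a single quotient would eventually settle it as well; matching dominant growth settles it immediately.


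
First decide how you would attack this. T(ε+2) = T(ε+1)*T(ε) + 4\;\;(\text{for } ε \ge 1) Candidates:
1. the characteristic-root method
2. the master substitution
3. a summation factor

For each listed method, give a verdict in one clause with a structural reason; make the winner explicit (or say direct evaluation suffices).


Technique: no special technique — the recurrence is nonlinear in the sequence terms; no linear-recurrence method fits it as written — one iterates or studies it directly.
- the characteristic-root method — nonlinearity rules out exponential-mode superposition from the start.
- the master substitution — the recursion shifts the index rather than dividing it.
- a summation factor — no summation factor applies — the rule is not linear in the sequence values.


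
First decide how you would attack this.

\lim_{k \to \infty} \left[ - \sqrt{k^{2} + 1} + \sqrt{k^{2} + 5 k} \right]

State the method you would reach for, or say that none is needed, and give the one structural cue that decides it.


Verdict: conjugate multiplication — this difference gives up after one conjugate multiplication — the radical structure cancels against its conjugate.


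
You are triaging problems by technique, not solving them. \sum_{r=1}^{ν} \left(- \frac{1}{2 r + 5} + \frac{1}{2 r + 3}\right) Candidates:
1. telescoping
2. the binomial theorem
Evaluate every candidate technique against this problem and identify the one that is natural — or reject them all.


Method: telescoping — the summand is built as \frac{1}{2 r + 3} minus its own successor — adjacent terms annihilate down the line.
- telescoping: a fit — the right tool for this form.
- the binomial theorem — the summand does not match any term pattern of an expanded binomial power.


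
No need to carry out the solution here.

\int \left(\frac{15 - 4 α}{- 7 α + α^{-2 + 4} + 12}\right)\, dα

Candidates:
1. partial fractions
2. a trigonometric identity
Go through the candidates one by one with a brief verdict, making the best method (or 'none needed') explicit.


Best approach: partial fractions — the factorization of (- 7 α + α^{-2 + 4} + 12) is the whole battle; after it, each term is a table integral.
- partial fractions — a fit — the right tool for this form.
- a trigonometric identity — with no trigonometric functions present, identity rewriting has no target.


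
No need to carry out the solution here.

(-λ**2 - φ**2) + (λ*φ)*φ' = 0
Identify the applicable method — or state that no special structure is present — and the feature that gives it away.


Method: the homogeneous substitution — scaling λ and φ together leaves the slope fixed — it depends only on φ/λ, so substitute the ratio. Rearranged, this also fits the Bernoulli template directly; the homogeneous substitution reads the structure without the rearrangement.


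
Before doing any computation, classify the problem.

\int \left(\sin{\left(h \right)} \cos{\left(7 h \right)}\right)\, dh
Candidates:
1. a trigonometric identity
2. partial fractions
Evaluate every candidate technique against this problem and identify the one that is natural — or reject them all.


Technique: a trigonometric identity — mixed-frequency products such as \sin{\left(h \right)} \cos{\left(7 h \right)} are designed for the product-to-sum formula.
- a trigonometric identity — a fit — the right tool for this form.
- partial fractions: there is no rational-function structure to decompose.


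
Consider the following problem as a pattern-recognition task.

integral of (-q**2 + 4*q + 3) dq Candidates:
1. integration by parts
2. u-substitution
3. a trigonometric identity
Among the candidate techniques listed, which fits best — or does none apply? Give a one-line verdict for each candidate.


Method: no special technique — scan for structure and find none: constant multiples of powers of q, integrate directly.
- integration by parts — parts would only shuffle a directly integrable integrand.
- u-substitution: no substitution does more than relabel what direct integration already handles.
- a trigonometric identity: no sine or cosine appears, so there is nothing for a trigonometric identity to act on.


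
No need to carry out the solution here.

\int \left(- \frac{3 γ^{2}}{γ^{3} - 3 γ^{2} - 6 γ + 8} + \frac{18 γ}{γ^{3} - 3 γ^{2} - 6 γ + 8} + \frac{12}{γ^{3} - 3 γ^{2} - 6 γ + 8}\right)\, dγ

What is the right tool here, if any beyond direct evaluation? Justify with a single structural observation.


Best approach: partial fractions — each factor of γ^{3} - 3 γ^{2} - 6 γ + 8 owns one elementary piece of the integrand — separate them and integrate piecewise.


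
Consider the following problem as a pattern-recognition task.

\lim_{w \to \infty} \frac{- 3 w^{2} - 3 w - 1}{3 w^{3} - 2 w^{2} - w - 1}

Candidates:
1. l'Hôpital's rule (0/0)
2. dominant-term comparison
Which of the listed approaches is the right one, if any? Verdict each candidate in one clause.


Diagnosis: dominant-term comparison — as w grows, only the highest-degree terms matter — compare leading terms and read the limit off.
- l'Hôpital's rule (0/0) — viewed as a single quotient this runs to ∞/∞, not the 0/0 clash this candidate addresses; an at-infinity variant of the rule would resolve it, but comparing leading growth reads the answer without differentiating.
- dominant-term comparison: yes, a natural case for it.


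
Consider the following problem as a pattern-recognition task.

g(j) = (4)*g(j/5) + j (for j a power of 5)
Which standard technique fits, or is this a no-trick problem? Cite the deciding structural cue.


Method: the master substitution — the argument contracts 5-fold per step: reindex j exponentially and solve the linear recurrence in the new index.


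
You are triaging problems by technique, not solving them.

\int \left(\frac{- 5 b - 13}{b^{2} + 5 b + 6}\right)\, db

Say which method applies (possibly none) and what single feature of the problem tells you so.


Method: partial fractions — the factorization of b^{2} + 5 b + 6 is the whole battle; after it, each term is a table integral.


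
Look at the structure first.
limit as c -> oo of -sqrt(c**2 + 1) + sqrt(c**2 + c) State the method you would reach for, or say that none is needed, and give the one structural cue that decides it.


Diagnosis: conjugate multiplication — two divergent pieces with a minus sign between them and a radical in the mix: rationalize sqrt(c**2 + c) - sqrt(c**2 + 1) before any limit law applies.


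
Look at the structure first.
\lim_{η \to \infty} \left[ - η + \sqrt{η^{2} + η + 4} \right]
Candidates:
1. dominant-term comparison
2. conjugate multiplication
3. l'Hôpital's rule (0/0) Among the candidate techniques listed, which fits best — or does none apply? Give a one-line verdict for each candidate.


Best approach: conjugate multiplication — infinity minus infinity with a radical in play — multiply by the conjugate so the divergences of \sqrt{η^{2} + η + 4} and η annihilate.
- dominant-term comparison: no dominant-degree comparison decides it.
- conjugate multiplication: a fit — the right tool for this form.
- l'Hôpital's rule (0/0): substitution produces ∞ − ∞ rather than a vanishing quotient; the rule needs a 0/0 ratio to act on.


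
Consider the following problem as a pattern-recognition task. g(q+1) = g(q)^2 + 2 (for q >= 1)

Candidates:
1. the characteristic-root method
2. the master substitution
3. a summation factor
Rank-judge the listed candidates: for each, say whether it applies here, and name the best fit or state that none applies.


Best approach: no special technique — the unknown sequence enters the update nonlinearly, so no linear method fits the recurrence as written — direct iteration remains.
- the characteristic-root method: the recursion is nonlinear in the sequence values, so no linear-modes ansatz applies.
- the master substitution: with no divided-index recursive call, reindexing by powers of a base buys nothing.
- a summation factor: no summation factor applies — the rule is not linear in the sequence values.


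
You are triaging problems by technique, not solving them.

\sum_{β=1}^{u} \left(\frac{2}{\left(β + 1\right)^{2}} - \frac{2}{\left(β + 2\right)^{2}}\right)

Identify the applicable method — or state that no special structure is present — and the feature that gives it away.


Method: telescoping — consecutive terms evaluate one function at adjacent indices (\frac{2}{\left(β + 1\right)^{2}} is its current value): one term's tail is the next term's head, so the chain collapses.


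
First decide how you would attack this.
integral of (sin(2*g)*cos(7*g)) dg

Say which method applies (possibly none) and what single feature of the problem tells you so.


Best approach: a trigonometric identity — sin(2*g)*cos(7*g) mixes two frequencies; the product-to-sum identity splits it into single-frequency sinusoids.


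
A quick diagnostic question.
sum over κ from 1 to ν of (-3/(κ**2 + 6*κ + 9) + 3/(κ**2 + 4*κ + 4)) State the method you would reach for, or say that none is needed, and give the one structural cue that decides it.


Method: telescoping — each term adds 3/(κ**2 + 4*κ + 4) and subtracts the same expression advanced one index; that subtracted piece cancels against the next term's added copy — only the boundary terms survive.


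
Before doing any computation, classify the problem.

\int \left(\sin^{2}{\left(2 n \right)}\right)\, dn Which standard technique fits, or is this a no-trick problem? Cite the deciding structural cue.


Diagnosis: a trigonometric identity — \sin^{2}{\left(2 n \right)} calls for power reduction: rewrite via double angles before any antiderivative is attempted.


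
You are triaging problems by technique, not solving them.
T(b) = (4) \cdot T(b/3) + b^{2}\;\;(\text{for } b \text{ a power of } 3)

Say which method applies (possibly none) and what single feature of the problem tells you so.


Best approach: the master substitution — treat m = log base 3 of b as the new clock: one recursion step advances m by one while b scales by 3.


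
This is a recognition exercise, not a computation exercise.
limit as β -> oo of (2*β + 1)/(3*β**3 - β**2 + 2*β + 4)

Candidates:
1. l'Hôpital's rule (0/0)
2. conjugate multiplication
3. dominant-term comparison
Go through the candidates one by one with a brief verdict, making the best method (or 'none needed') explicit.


Diagnosis: dominant-term comparison — as β grows, only the highest-degree terms matter — compare leading terms and read the limit off.
- l'Hôpital's rule (0/0) — no 0/0 form appears: written as one quotient, top and bottom both grow without bound, and the ratio is decided by their leading terms.
- conjugate multiplication — the conjugate move applies to radical differences, which this is not.
- dominant-term comparison: applicable, and directly so.


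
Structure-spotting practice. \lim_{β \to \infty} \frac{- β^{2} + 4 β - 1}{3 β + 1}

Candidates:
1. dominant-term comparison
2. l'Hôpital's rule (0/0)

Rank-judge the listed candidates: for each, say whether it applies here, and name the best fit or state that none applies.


Best approach: dominant-term comparison — divide by the highest power of β present: lower-order terms vanish and the dominant ratio remains.
- dominant-term comparison — yes, a natural case for it.
- l'Hôpital's rule (0/0) — viewed as a single quotient this runs to ∞/∞, not the 0/0 clash this candidate addresses; an at-infinity variant of the rule would resolve it, but comparing leading growth reads the answer without differentiating.


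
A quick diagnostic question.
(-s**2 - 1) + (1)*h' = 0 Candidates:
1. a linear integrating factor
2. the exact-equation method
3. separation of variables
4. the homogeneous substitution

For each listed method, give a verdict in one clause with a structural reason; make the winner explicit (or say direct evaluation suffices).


Diagnosis: no special technique — solved for the derivative, no h appears — this is antidifferentiation in s wearing ODE clothing.
- a linear integrating factor — the linear template holds only trivially here (the unknown is absent, so the coefficient is zero) — the method is not the natural label.
- the exact-equation method: the unknown never enters the equation — exactness holds emptily, with nothing for the method to add.
- separation of variables: any separation here is vacuous (nothing depends on the unknown); direct integration is the honest label.
- the homogeneous substitution — the ratio substitution does not collapse this equation.


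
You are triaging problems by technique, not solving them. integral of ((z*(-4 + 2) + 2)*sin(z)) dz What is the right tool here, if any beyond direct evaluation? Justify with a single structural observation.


Technique: integration by parts — a polynomial (z*(-4 + 2) + 2) against the kernel sin(z) is the signature bounded-ladder case for integration by parts.


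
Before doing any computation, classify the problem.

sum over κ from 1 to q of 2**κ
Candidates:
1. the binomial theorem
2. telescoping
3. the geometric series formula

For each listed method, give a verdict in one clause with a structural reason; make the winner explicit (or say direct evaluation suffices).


Diagnosis: the geometric series formula — check a ratio of consecutive terms: it is 2, independent of the index, so the geometric formula closes the sum.
- the binomial theorem — there is no sum-raised-to-a-power identity hiding in these terms.
- telescoping: writing out consecutive terms as given produces no pairwise cancellation.
- the geometric series formula: yes — fits the structure here.


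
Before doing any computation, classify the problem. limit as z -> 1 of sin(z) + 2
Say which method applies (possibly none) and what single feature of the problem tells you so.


Verdict: no special technique — no vanishing denominator and no indeterminate clash at the point — evaluation is immediate.


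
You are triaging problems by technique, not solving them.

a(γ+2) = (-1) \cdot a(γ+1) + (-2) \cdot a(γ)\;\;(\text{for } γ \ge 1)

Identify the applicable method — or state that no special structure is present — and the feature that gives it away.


Method: the characteristic-root method — no index-dependence in the weights and nothing inhomogeneous: classic characteristic-equation setup.


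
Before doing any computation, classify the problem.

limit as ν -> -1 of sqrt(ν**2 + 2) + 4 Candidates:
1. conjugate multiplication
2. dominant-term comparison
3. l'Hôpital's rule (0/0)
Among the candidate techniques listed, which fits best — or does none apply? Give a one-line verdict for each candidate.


Best approach: no special technique — the expression is continuous at the evaluation point — substitute directly; no indeterminate form appears.
- conjugate multiplication: there are no radicals in tension whose conjugate would simplify matters.
- dominant-term comparison — this limit is not decided by comparing leading-term growth at infinity.
- l'Hôpital's rule (0/0): substituting the point gives a finite value outright — there is no indeterminate clash to repair.


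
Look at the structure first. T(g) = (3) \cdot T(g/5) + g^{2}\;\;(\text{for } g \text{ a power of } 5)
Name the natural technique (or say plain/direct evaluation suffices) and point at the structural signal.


Method: the master substitution — the argument shrinks by the factor 5, so measure the index on a logarithmic scale and the recursion becomes a shift.


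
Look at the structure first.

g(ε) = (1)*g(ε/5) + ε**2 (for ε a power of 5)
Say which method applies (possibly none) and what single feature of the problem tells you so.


Verdict: the master substitution — the index is divided (ε/5), not shifted — substitute ε = 5^m to straighten it into a shift recurrence.


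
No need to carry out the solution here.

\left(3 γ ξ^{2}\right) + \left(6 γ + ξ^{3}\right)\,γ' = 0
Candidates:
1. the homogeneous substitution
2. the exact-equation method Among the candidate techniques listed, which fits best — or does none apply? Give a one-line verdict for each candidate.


Verdict: the exact-equation method — because the two cross partials coincide, the form is conservative as written — recover its potential in (ξ, γ).
- the homogeneous substitution — the slope does not depend on the ratio of the variables alone.
- the exact-equation method: yes — fits the structure here.


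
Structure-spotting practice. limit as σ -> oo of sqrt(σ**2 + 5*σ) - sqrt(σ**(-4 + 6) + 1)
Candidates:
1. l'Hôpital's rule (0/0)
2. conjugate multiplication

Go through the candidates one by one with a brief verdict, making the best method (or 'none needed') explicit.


Best approach: conjugate multiplication — this difference gives up after one conjugate multiplication — the radical structure cancels against its conjugate.
- l'Hôpital's rule (0/0) — the expression is a difference driving to ∞ − ∞, not a 0/0 quotient — there is no ratio for the rule to differentiate.
- conjugate multiplication: applies; the problem has the shape this method handles.


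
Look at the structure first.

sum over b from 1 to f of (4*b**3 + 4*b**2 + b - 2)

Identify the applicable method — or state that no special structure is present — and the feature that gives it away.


Method: no special technique — Faulhaber territory: sum each constant-multiple power of b with its closed-form formula, no trick required.


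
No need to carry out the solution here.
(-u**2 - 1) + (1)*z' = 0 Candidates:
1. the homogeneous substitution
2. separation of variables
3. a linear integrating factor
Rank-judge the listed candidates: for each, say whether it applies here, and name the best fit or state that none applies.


Verdict: no special technique — solved for the derivative, z never appears on the right — this is a direct integration in u, not a differential-equations problem at heart.
- the homogeneous substitution: the slope is not a function of the ratio of the variables alone.
- separation of variables — with no unknown in the slope, separating variables is a formality — the equation integrates directly.
- a linear integrating factor — the linear template holds only trivially here (the unknown is absent, so the coefficient is zero) — the method is not the natural label.
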